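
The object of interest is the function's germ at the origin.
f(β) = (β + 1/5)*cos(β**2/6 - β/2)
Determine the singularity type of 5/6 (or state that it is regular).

The point is a regular point.

There is no denominator, hence no pole anywhere.
The factor cos(β**2/6 - β/2) is entire.
So the germ continues analytically to 5/6.


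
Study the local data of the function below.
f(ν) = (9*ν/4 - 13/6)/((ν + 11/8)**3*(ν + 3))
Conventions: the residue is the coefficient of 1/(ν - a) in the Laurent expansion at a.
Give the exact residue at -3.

At the order-1 pole -3 set g(ν) = (ν - (-3))*f(ν) = (9*ν/4 - 13/6)/(ν + 11/8)**3.
Simple pole: residue = g(a) at a = -3, which is 13696/6591.

The residue is 13696/6591.


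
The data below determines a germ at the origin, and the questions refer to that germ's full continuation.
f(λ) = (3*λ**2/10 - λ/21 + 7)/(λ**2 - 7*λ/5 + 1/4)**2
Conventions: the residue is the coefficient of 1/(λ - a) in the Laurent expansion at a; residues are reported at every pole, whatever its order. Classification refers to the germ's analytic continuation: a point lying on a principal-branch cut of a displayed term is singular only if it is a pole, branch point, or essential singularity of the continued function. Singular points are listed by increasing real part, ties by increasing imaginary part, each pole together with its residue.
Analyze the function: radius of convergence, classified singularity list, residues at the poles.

Radius of convergence at 0: 7/10 - (1/5)*sqrt(6).
At 7/10 - (1/5)*sqrt(6): a pole of order 2; residue (21125/3456)*sqrt(6).
At 7/10 + (1/5)*sqrt(6): a pole of order 2; residue -(21125/3456)*sqrt(6).

Denominator factor (λ**2 - 7*λ/5 + 1/4)^2: discriminant 24/25, real irrational roots 7/10 + (1/5)*sqrt(6) and 7/10 - (1/5)*sqrt(6); poles of order 2, moduli 7/10 + (1/5)*sqrt(6) and 7/10 - (1/5)*sqrt(6).
The radius of convergence is the smallest modulus among the singular points: 7/10 - (1/5)*sqrt(6).
The factor λ**2 - 7*λ/5 + 1/4 splits as (λ - a)(λ - a') with a = 7/10 - (1/5)*sqrt(6), a' = 7/10 + (1/5)*sqrt(6). At the order-2 pole a set g(λ) = (λ - a)^2*f(λ) = [3*λ**2/10 - λ/21 + 7] / (λ - a')^2.
Order-2 pole: residue = g'(a); g'(7/10 - (1/5)*sqrt(6)) = (21125/3456)*sqrt(6), so the residue is (21125/3456)*sqrt(6).
The factor λ**2 - 7*λ/5 + 1/4 splits as (λ - a)(λ - a') with a = 7/10 + (1/5)*sqrt(6), a' = 7/10 - (1/5)*sqrt(6). At the order-2 pole a set g(λ) = (λ - a)^2*f(λ) = [3*λ**2/10 - λ/21 + 7] / (λ - a')^2.
Order-2 pole: residue = g'(a); g'(7/10 + (1/5)*sqrt(6)) = -(21125/3456)*sqrt(6), so the residue is -(21125/3456)*sqrt(6).
List the singular points by increasing real part (a conjugate pair: the negative imaginary part first).


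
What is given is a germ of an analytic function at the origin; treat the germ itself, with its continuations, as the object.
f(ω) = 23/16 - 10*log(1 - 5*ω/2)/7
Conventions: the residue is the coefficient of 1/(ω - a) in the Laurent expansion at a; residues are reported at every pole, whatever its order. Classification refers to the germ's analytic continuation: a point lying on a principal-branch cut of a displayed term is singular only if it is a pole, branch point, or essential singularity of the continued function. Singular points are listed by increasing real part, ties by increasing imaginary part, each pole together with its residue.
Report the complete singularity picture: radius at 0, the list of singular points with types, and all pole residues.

Radius of convergence at 0: 2/5.
At 2/5: a logarithmic branch point.

Branch term (-10/7)*log(1 - ω/(2/5)): its argument vanishes at ω = 2/5, a logarithmic branch point, modulus 2/5.
The radius of convergence is the smallest modulus among the singular points: 2/5.


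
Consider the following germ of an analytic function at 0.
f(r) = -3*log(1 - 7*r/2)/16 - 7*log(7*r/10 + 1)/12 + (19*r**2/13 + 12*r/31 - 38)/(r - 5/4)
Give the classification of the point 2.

The point is a regular point.

Denominator factors: r - 5/4 = 3/4 at r = 2 — none vanishes.
Branch term log(1 - r/(-10/7)): argument at 2 is 12/5, nonzero, so 2 is not its branch point (a point on a principal cut is still regular for the continued germ).
Branch term log(1 - r/(2/7)): argument at 2 is -6, nonzero, so 2 is not its branch point (a point on a principal cut is still regular for the continued germ).
So the germ continues analytically to 2.


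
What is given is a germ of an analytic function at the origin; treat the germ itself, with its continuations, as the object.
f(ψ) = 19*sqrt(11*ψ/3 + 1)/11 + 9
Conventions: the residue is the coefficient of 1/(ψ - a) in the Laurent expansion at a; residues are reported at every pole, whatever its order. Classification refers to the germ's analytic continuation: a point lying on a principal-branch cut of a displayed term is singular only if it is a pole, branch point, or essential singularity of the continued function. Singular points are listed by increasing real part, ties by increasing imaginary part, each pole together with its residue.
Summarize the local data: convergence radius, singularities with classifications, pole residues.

Radius of convergence at 0: 3/11.
At -3/11: an algebraic (square-root) branch point.

Branch term (19/11)*sqrt(1 - ψ/(-3/11)): its argument vanishes at ψ = -3/11, a square-root branch point, modulus 3/11.
The radius of convergence is the smallest modulus among the singular points: 3/11.


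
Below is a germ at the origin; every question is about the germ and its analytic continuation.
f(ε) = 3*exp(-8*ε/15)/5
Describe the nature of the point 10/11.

There is no denominator, hence no pole anywhere.
The factor exp(-8*ε/15) is entire.
So the germ continues analytically to 10/11.

The point is a regular point.


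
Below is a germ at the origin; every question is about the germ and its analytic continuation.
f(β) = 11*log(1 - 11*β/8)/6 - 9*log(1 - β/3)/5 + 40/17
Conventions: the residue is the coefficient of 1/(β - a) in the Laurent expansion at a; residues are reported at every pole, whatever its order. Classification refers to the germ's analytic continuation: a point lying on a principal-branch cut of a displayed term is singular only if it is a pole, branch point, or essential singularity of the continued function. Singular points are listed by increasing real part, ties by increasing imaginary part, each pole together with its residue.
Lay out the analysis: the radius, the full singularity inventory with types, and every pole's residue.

Radius of convergence at 0: 8/11.
At 8/11: a logarithmic branch point.
At 3: a logarithmic branch point.

Branch term (11/6)*log(1 - β/(8/11)): its argument vanishes at β = 8/11, a logarithmic branch point, modulus 8/11.
Branch term (-9/5)*log(1 - β/(3)): its argument vanishes at β = 3, a logarithmic branch point, modulus 3.
The radius of convergence is the smallest modulus among the singular points: 8/11.
List the singular points by increasing real part (a conjugate pair: the negative imaginary part first).


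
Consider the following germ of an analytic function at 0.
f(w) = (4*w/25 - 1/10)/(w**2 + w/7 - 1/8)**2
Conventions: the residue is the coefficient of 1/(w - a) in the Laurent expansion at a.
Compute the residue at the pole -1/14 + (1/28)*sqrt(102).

The factor w**2 + w/7 - 1/8 splits as (w - a)(w - a') with a = -1/14 + (1/28)*sqrt(102), a' = -1/14 - (1/28)*sqrt(102). At the order-2 pole a set g(w) = (w - a)^2*f(w) = [4*w/25 - 1/10] / (w - a')^2.
Order-2 pole: residue = g'(a); g'(-1/14 + (1/28)*sqrt(102)) = (1274/21675)*sqrt(102), so the residue is (1274/21675)*sqrt(102).

The residue is (1274/21675)*sqrt(102).


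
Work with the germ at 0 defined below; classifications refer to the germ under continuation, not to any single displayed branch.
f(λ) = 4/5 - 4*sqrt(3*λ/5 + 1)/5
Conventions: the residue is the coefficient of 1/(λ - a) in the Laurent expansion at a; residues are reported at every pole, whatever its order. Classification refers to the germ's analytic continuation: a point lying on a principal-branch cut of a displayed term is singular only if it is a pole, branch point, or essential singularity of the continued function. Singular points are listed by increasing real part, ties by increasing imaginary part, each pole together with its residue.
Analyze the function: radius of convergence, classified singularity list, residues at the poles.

Radius of convergence at 0: 5/3.
At -5/3: an algebraic (square-root) branch point.

Branch term (-4/5)*sqrt(1 - λ/(-5/3)): its argument vanishes at λ = -5/3, a square-root branch point, modulus 5/3.
The radius of convergence is the smallest modulus among the singular points: 5/3.


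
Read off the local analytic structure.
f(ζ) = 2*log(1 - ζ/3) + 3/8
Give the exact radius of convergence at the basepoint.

Branch term (2)*log(1 - ζ/(3)): its argument vanishes at ζ = 3, a logarithmic branch point, modulus 3.
The radius of convergence is the smallest modulus among the singular points: 3.

The radius of convergence is 3.


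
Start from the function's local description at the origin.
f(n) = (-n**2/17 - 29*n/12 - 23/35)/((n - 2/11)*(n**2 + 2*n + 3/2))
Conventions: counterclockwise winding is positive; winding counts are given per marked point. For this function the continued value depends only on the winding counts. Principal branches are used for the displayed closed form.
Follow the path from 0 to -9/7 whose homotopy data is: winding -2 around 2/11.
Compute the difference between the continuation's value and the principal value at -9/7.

Continued minus principal equals 0.

The function is rational, hence single-valued: continuing it around any pole returns the same value, so the difference is 0.


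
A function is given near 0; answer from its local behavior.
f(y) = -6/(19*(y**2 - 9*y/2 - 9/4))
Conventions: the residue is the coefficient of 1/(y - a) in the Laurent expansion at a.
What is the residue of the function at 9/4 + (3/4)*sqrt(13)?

The factor y**2 - 9*y/2 - 9/4 splits as (y - a)(y - a') with a = 9/4 + (3/4)*sqrt(13), a' = 9/4 - (3/4)*sqrt(13). At the order-1 pole a set g(y) = (y - a)*f(y) = [-6/19] / (y - a').
Simple pole: residue = g(a) at a = 9/4 + (3/4)*sqrt(13), which is -(4/247)*sqrt(13).

The residue is -(4/247)*sqrt(13).


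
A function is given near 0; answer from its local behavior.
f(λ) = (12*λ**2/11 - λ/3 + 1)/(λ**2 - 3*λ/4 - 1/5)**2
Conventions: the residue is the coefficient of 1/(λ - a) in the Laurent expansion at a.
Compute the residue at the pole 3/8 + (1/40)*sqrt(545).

The residue is -(4624/130691)*sqrt(545).

The factor λ**2 - 3*λ/4 - 1/5 splits as (λ - a)(λ - a') with a = 3/8 + (1/40)*sqrt(545), a' = 3/8 - (1/40)*sqrt(545). At the order-2 pole a set g(λ) = (λ - a)^2*f(λ) = [12*λ**2/11 - λ/3 + 1] / (λ - a')^2.
Order-2 pole: residue = g'(a); g'(3/8 + (1/40)*sqrt(545)) = -(4624/130691)*sqrt(545), so the residue is -(4624/130691)*sqrt(545).


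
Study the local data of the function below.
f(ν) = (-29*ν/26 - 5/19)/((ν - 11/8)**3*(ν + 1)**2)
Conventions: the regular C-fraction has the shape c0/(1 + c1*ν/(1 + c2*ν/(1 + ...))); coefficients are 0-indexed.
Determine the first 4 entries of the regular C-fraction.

The regular C-fraction coefficients are [2560/25289, -6321/1430, 806467/210210, 20533438250/56074456977].

Taylor coefficients (expand at 0): a_0 = 2560/25289, a_1 = 1618176/3616327, a_2 = 10391552/39779597, a_3 = 341800704/437575567.
c0 = a_0 = 2560/25289. Peel one level at a time: if S = 1 + c*ν/S' with S'(0) = 1, then c is the ν-coefficient of S and S' = c*ν/(S - 1).
S_1 = c0/f = 1 + (-6321/1430)*ν + (34678081/2044900)*ν^2 + ...; c1 = -6321/1430.
S_2 = c1*ν/(S_1 - 1) = 1 + (806467/210210)*ν + (-157949525/112431627)*ν^2 + ...; c2 = 806467/210210.
S_3 = c2*ν/(S_2 - 1) = 1 + (20533438250/56074456977)*ν + ...; c3 = 20533438250/56074456977.


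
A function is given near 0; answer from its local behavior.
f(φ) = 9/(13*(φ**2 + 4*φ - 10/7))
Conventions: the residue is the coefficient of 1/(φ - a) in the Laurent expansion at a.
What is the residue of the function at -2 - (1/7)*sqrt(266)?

The factor φ**2 + 4*φ - 10/7 splits as (φ - a)(φ - a') with a = -2 - (1/7)*sqrt(266), a' = -2 + (1/7)*sqrt(266). At the order-1 pole a set g(φ) = (φ - a)*f(φ) = [9/13] / (φ - a').
Simple pole: residue = g(a) at a = -2 - (1/7)*sqrt(266), which is -(9/988)*sqrt(266).

The residue is -(9/988)*sqrt(266).


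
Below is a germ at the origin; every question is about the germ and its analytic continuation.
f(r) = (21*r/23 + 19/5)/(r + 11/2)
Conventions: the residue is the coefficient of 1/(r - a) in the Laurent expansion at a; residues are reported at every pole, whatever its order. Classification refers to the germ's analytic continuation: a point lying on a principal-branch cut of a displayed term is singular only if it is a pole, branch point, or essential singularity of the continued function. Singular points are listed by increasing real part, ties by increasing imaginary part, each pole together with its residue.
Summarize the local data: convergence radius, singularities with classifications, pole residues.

Radius of convergence at 0: 11/2.
At -11/2: a pole of order 1; residue -281/230.

Denominator factor (r + 11/2): pole of order 1 at -11/2, modulus 11/2.
The radius of convergence is the smallest modulus among the singular points: 11/2.
At the order-1 pole -11/2 set g(r) = (r - (-11/2))*f(r) = 21*r/23 + 19/5.
Simple pole: residue = g(a) at a = -11/2, which is -281/230.


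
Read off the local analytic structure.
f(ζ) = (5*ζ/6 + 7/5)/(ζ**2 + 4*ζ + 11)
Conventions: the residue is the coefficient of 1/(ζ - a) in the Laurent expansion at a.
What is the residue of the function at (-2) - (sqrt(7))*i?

The residue is (5/12) - ((2/105)*sqrt(7))*i.

The factor ζ**2 + 4*ζ + 11 splits as (ζ - a)(ζ - a') with a = (-2) - (sqrt(7))*i, a' = (-2) + (sqrt(7))*i. At the order-1 pole a set g(ζ) = (ζ - a)*f(ζ) = [5*ζ/6 + 7/5] / (ζ - a').
Simple pole: residue = g(a) at a = (-2) - (sqrt(7))*i, which is (5/12) - ((2/105)*sqrt(7))*i.


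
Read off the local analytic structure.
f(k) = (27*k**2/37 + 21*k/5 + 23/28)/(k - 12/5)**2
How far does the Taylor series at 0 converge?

Denominator factor (k - 12/5)^2: pole of order 2 at 12/5, modulus 12/5.
The radius of convergence is the smallest modulus among the singular points: 12/5.

The radius of convergence is 12/5.


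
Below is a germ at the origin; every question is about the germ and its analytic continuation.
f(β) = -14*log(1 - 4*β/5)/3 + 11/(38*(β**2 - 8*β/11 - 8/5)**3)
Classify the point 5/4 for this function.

The point is a logarithmic branch point.

The term (-14/3)*log(1 - β/(5/4)) has argument 1 - 5/4/(5/4) = 0 at 5/4: a logarithmic (infinitely-sheeted) branch point; the remaining terms are analytic or single-valued there.


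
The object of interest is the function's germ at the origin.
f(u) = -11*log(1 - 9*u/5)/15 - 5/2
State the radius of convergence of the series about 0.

The radius of convergence is 5/9.

Branch term (-11/15)*log(1 - u/(5/9)): its argument vanishes at u = 5/9, a logarithmic branch point, modulus 5/9.
The radius of convergence is the smallest modulus among the singular points: 5/9.


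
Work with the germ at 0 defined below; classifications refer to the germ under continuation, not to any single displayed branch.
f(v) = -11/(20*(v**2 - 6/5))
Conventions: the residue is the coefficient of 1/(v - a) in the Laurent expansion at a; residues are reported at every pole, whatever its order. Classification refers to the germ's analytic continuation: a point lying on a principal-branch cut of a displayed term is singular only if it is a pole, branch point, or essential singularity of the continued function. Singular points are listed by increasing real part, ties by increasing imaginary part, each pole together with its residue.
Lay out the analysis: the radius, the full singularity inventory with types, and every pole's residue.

Denominator factor (v**2 - 6/5): discriminant 24/5, real irrational roots (1/5)*sqrt(30) and -(1/5)*sqrt(30); poles of order 1, moduli (1/5)*sqrt(30) and (1/5)*sqrt(30).
The radius of convergence is the smallest modulus among the singular points: (1/5)*sqrt(30).
The factor v**2 - 6/5 splits as (v - a)(v - a') with a = -(1/5)*sqrt(30), a' = (1/5)*sqrt(30). At the order-1 pole a set g(v) = (v - a)*f(v) = [-11/20] / (v - a').
Simple pole: residue = g(a) at a = -(1/5)*sqrt(30), which is (11/240)*sqrt(30).
The factor v**2 - 6/5 splits as (v - a)(v - a') with a = (1/5)*sqrt(30), a' = -(1/5)*sqrt(30). At the order-1 pole a set g(v) = (v - a)*f(v) = [-11/20] / (v - a').
Simple pole: residue = g(a) at a = (1/5)*sqrt(30), which is -(11/240)*sqrt(30).
List the singular points by increasing real part (a conjugate pair: the negative imaginary part first).

Radius of convergence at 0: (1/5)*sqrt(30).
At -(1/5)*sqrt(30): a pole of order 1; residue (11/240)*sqrt(30).
At (1/5)*sqrt(30): a pole of order 1; residue -(11/240)*sqrt(30).


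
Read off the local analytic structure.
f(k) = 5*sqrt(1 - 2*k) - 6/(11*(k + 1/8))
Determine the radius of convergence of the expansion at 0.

The radius of convergence is 1/8.

Denominator factor (k + 1/8): pole of order 1 at -1/8, modulus 1/8.
Branch term (5)*sqrt(1 - k/(1/2)): its argument vanishes at k = 1/2, a square-root branch point, modulus 1/2.
The radius of convergence is the smallest modulus among the singular points: 1/8.


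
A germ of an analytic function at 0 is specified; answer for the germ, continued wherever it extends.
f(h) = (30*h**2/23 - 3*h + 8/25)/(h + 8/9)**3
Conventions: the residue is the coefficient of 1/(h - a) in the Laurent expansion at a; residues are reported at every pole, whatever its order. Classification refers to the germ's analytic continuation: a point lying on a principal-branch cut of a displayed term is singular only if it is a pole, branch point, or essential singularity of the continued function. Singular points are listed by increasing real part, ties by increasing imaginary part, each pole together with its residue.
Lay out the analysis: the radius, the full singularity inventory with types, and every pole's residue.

Radius of convergence at 0: 8/9.
At -8/9: a pole of order 3; residue 30/23.

Denominator factor (h + 8/9)^3: pole of order 3 at -8/9, modulus 8/9.
The radius of convergence is the smallest modulus among the singular points: 8/9.
At the order-3 pole -8/9 set g(h) = (h - (-8/9))^3*f(h) = 30*h**2/23 - 3*h + 8/25.
Order-3 pole: residue = g''(a)/2; g''(-8/9) = 60/23, so the residue is 30/23.


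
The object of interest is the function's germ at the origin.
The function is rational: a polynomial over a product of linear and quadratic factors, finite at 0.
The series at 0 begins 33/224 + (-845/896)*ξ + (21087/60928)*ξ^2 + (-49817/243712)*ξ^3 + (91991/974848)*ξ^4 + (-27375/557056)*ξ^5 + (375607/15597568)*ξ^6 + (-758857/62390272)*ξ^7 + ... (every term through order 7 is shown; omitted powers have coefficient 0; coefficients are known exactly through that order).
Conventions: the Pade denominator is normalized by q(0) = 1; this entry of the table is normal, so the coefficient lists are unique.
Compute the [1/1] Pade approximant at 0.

Taylor coefficients needed (read off): a_0 = 33/224, a_1 = -845/896, a_2 = 21087/60928.
Write the denominator as Q(ξ) = 1 + q1*ξ. Requiring Q*f - P = O(ξ^3) with deg P <= 1 kills the coefficients of ξ^2..ξ^2 in Q*f:
  ξ^2: a_2 + q1*a_1 = 0, i.e. 21087/60928 + (-845/896)*q1 = 0.
Solving this linear system: q1 = 21087/57460.
The numerator is Q*f truncated at degree 1: P0 = a_0 = 33/224; P1 = a_1 + q1*a_0 = -5721277/6435520.

The Pade approximant has numerator coefficients [33/224, -5721277/6435520]; denominator coefficients [1, 21087/57460].


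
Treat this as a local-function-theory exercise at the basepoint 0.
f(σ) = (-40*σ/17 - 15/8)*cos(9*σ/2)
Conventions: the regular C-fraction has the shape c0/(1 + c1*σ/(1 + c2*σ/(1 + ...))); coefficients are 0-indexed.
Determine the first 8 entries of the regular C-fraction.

Taylor coefficients (expand at 0): a_0 = -15/8, a_1 = -40/17, a_2 = 1215/64, a_3 = 405/17, a_4 = -32805/1024, a_5 = -10935/272, a_6 = 177147/8192, a_7 = 59049/2176.
c0 = a_0 = -15/8. Peel one level at a time: if S = 1 + c*σ/S' with S'(0) = 1, then c is the σ-coefficient of S and S' = c*σ/(S - 1).
S_1 = c0/f = 1 + (-64/51)*σ + (243449/20808)*σ^2 + ...; c1 = -64/51.
S_2 = c1*σ/(S_1 - 1) = 1 + (243449/26112)*σ + (19719369/262144)*σ^2 + ...; c2 = 243449/26112.
S_3 = c2*σ/(S_2 - 1) = 1 + (-4131/512)*σ + (-28441935/3895184)*σ^2 + ...; c3 = -4131/512.
S_4 = c3*σ/(S_3 - 1) = 1 + (-220320/243449)*σ + (-18767877120/59267415601)*σ^2 + ...; c4 = -220320/243449.
S_5 = c4*σ/(S_4 - 1) = 1 + (-4344416/12415899)*σ + (162507128369/253284339600)*σ^2 + ...; c5 = -4344416/12415899.
S_6 = c5*σ/(S_5 - 1) = 1 + (162507128369/88626086400)*σ + (3204538029438679161/3019832060968960000)*σ^2 + ...; c6 = 162507128369/88626086400.
S_7 = c6*σ/(S_6 - 1) = 1 + (-1005687819/1737766400)*σ + ...; c7 = -1005687819/1737766400.

The regular C-fraction coefficients are [-15/8, -64/51, 243449/26112, -4131/512, -220320/243449, -4344416/12415899, 162507128369/88626086400, -1005687819/1737766400].


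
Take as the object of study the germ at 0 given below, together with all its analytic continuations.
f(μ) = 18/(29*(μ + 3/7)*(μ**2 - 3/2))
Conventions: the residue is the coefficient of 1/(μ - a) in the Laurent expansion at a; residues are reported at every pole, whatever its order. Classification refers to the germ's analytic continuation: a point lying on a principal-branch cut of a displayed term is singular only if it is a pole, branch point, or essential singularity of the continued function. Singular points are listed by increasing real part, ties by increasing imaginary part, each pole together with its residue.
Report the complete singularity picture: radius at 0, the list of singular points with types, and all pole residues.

Radius of convergence at 0: 3/7.
At -(1/2)*sqrt(6): a pole of order 1; residue 294/1247 + (42/1247)*sqrt(6).
At -3/7: a pole of order 1; residue -588/1247.
At (1/2)*sqrt(6): a pole of order 1; residue 294/1247 - (42/1247)*sqrt(6).

Denominator factor (μ**2 - 3/2): discriminant 6, real irrational roots (1/2)*sqrt(6) and -(1/2)*sqrt(6); poles of order 1, moduli (1/2)*sqrt(6) and (1/2)*sqrt(6).
Denominator factor (μ + 3/7): pole of order 1 at -3/7, modulus 3/7.
The radius of convergence is the smallest modulus among the singular points: 3/7.
The factor μ**2 - 3/2 splits as (μ - a)(μ - a') with a = -(1/2)*sqrt(6), a' = (1/2)*sqrt(6). At the order-1 pole a set g(μ) = (μ - a)*f(μ) = [18/(29*(μ + 3/7))] / (μ - a').
Simple pole: residue = g(a) at a = -(1/2)*sqrt(6), which is 294/1247 + (42/1247)*sqrt(6).
At the order-1 pole -3/7 set g(μ) = (μ - (-3/7))*f(μ) = 18/(29*(μ**2 - 3/2)).
Simple pole: residue = g(a) at a = -3/7, which is -588/1247.
The factor μ**2 - 3/2 splits as (μ - a)(μ - a') with a = (1/2)*sqrt(6), a' = -(1/2)*sqrt(6). At the order-1 pole a set g(μ) = (μ - a)*f(μ) = [18/(29*(μ + 3/7))] / (μ - a').
Simple pole: residue = g(a) at a = (1/2)*sqrt(6), which is 294/1247 - (42/1247)*sqrt(6).
List the singular points by increasing real part (a conjugate pair: the negative imaginary part first).


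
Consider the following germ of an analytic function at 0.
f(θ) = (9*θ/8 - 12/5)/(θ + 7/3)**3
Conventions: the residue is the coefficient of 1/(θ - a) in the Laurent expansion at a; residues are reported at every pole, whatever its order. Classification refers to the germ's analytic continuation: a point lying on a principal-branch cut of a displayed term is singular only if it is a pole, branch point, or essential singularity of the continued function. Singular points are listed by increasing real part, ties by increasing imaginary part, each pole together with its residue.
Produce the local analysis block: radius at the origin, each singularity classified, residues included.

Radius of convergence at 0: 7/3.
At -7/3: a pole of order 3; residue 0.

Denominator factor (θ + 7/3)^3: pole of order 3 at -7/3, modulus 7/3.
The radius of convergence is the smallest modulus among the singular points: 7/3.
At the order-3 pole -7/3 set g(θ) = (θ - (-7/3))^3*f(θ) = 9*θ/8 - 12/5.
Order-3 pole: residue = g''(a)/2; g''(-7/3) = 0, so the residue is 0.


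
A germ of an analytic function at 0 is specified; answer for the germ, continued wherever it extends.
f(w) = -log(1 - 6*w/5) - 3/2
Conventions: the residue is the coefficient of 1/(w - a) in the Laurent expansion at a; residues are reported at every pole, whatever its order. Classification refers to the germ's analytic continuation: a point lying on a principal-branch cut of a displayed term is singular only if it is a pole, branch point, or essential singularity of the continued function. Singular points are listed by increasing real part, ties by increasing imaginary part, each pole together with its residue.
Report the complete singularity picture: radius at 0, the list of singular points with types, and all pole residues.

Radius of convergence at 0: 5/6.
At 5/6: a logarithmic branch point.

Branch term (-1)*log(1 - w/(5/6)): its argument vanishes at w = 5/6, a logarithmic branch point, modulus 5/6.
The radius of convergence is the smallest modulus among the singular points: 5/6.


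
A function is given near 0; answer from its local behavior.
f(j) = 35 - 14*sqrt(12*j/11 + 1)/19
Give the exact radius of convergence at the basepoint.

Branch term (-14/19)*sqrt(1 - j/(-11/12)): its argument vanishes at j = -11/12, a square-root branch point, modulus 11/12.
The radius of convergence is the smallest modulus among the singular points: 11/12.

The radius of convergence is 11/12.


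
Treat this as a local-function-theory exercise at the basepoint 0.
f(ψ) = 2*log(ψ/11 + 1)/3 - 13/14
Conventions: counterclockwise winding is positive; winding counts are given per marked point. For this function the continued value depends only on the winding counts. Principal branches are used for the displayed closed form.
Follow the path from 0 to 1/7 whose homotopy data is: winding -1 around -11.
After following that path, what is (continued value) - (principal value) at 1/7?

The rational part is single-valued and drops out of the difference; each branch term changes only by its own monodromy.
(2/3)*log(1 - ψ/(-11)): each positive loop around -11 adds 2*pi*i to the log, so winding -1 contributes (2/3)*(-1)*2*pi*i = -(4/3)*pi*i.
Summing the contributions at ψ = 1/7 gives -(4/3)*pi*i.

Continued minus principal equals -(4/3)*pi*i.


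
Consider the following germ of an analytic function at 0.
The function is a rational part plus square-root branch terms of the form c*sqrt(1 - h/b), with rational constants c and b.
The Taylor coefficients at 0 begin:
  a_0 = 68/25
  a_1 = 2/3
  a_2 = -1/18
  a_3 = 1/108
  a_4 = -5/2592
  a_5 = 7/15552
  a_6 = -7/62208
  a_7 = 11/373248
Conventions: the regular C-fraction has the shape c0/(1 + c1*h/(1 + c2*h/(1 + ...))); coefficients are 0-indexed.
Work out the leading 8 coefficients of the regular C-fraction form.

The regular C-fraction coefficients are [68/25, -25/102, 67/204, 17/804, 39/268, 67/1404, 167/1404, 39/668].

Taylor coefficients (read off): a_0 = 68/25, a_1 = 2/3, a_2 = -1/18, a_3 = 1/108, a_4 = -5/2592, a_5 = 7/15552, a_6 = -7/62208, a_7 = 11/373248.
c0 = a_0 = 68/25. Peel one level at a time: if S = 1 + c*h/S' with S'(0) = 1, then c is the h-coefficient of S and S' = c*h/(S - 1).
S_1 = c0/f = 1 + (-25/102)*h + (1675/20808)*h^2 + ...; c1 = -25/102.
S_2 = c1*h/(S_1 - 1) = 1 + (67/204)*h + (-1/144)*h^2 + ...; c2 = 67/204.
S_3 = c2*h/(S_2 - 1) = 1 + (17/804)*h + (-221/71824)*h^2 + ...; c3 = 17/804.
S_4 = c3*h/(S_3 - 1) = 1 + (39/268)*h + (-1/144)*h^2 + ...; c4 = 39/268.
S_5 = c4*h/(S_4 - 1) = 1 + (67/1404)*h + (-11189/1971216)*h^2 + ...; c5 = 67/1404.
S_6 = c5*h/(S_5 - 1) = 1 + (167/1404)*h + (-1/144)*h^2 + ...; c6 = 167/1404.
S_7 = c6*h/(S_6 - 1) = 1 + (39/668)*h + ...; c7 = 39/668.


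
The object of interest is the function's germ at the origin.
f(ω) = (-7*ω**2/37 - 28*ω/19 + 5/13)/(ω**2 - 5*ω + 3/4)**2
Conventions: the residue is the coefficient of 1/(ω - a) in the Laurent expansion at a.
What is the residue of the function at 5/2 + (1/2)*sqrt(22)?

The residue is (11437/804232)*sqrt(22).

The factor ω**2 - 5*ω + 3/4 splits as (ω - a)(ω - a') with a = 5/2 + (1/2)*sqrt(22), a' = 5/2 - (1/2)*sqrt(22). At the order-2 pole a set g(ω) = (ω - a)^2*f(ω) = [-7*ω**2/37 - 28*ω/19 + 5/13] / (ω - a')^2.
Order-2 pole: residue = g'(a); g'(5/2 + (1/2)*sqrt(22)) = (11437/804232)*sqrt(22), so the residue is (11437/804232)*sqrt(22).


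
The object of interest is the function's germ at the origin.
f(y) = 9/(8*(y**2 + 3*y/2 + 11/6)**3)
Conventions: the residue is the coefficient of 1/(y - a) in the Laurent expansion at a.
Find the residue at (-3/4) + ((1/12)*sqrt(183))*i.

The residue is -((1944/226981)*sqrt(183))*i.

The factor y**2 + 3*y/2 + 11/6 splits as (y - a)(y - a') with a = (-3/4) + ((1/12)*sqrt(183))*i, a' = (-3/4) - ((1/12)*sqrt(183))*i. At the order-3 pole a set g(y) = (y - a)^3*f(y) = [9/8] / (y - a')^3.
Order-3 pole: residue = g''(a)/2; g''((-3/4) + ((1/12)*sqrt(183))*i) = -((3888/226981)*sqrt(183))*i, so the residue is -((1944/226981)*sqrt(183))*i.


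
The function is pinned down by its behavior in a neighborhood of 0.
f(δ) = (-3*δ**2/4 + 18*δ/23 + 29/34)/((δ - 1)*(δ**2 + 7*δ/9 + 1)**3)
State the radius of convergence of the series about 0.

The radius of convergence is 1.

Denominator factor (δ - 1): pole of order 1 at 1, modulus 1.
Denominator factor (δ**2 + 7*δ/9 + 1)^3: discriminant -275/81, complex-conjugate roots (-7/18) + ((5/18)*sqrt(11))*i and (-7/18) - ((5/18)*sqrt(11))*i; poles of order 3, moduli 1 and 1.
The radius of convergence is the smallest modulus among the singular points: 1.


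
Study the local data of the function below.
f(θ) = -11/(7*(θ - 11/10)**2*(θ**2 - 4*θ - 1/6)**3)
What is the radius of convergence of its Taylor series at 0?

The radius of convergence is -2 + (5/6)*sqrt(6).

Denominator factor (θ - 11/10)^2: pole of order 2 at 11/10, modulus 11/10.
Denominator factor (θ**2 - 4*θ - 1/6)^3: discriminant 50/3, real irrational roots 2 + (5/6)*sqrt(6) and 2 - (5/6)*sqrt(6); poles of order 3, moduli 2 + (5/6)*sqrt(6) and -2 + (5/6)*sqrt(6).
The radius of convergence is the smallest modulus among the singular points: -2 + (5/6)*sqrt(6).


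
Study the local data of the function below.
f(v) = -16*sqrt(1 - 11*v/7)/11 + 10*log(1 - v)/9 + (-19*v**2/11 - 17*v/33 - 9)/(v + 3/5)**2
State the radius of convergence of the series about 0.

Denominator factor (v + 3/5)^2: pole of order 2 at -3/5, modulus 3/5.
Branch term (10/9)*log(1 - v/(1)): its argument vanishes at v = 1, a logarithmic branch point, modulus 1.
Branch term (-16/11)*sqrt(1 - v/(7/11)): its argument vanishes at v = 7/11, a square-root branch point, modulus 7/11.
The radius of convergence is the smallest modulus among the singular points: 3/5.

The radius of convergence is 3/5.


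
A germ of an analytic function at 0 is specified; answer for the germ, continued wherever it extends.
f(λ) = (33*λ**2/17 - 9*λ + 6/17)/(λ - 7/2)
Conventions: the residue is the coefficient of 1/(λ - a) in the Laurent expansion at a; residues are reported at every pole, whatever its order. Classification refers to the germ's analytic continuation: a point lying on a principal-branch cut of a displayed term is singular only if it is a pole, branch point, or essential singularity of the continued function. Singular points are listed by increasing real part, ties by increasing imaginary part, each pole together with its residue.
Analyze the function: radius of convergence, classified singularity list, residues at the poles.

Denominator factor (λ - 7/2): pole of order 1 at 7/2, modulus 7/2.
The radius of convergence is the smallest modulus among the singular points: 7/2.
At the order-1 pole 7/2 set g(λ) = (λ - (7/2))*f(λ) = 33*λ**2/17 - 9*λ + 6/17.
Simple pole: residue = g(a) at a = 7/2, which is -501/68.

Radius of convergence at 0: 7/2.
At 7/2: a pole of order 1; residue -501/68.


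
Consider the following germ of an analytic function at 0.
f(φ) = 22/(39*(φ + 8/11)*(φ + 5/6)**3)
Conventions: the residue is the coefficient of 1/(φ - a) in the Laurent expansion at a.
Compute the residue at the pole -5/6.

The residue is -2108304/4459.

At the order-3 pole -5/6 set g(φ) = (φ - (-5/6))^3*f(φ) = 22/(39*(φ + 8/11)).
Order-3 pole: residue = g''(a)/2; g''(-5/6) = -4216608/4459, so the residue is -2108304/4459.


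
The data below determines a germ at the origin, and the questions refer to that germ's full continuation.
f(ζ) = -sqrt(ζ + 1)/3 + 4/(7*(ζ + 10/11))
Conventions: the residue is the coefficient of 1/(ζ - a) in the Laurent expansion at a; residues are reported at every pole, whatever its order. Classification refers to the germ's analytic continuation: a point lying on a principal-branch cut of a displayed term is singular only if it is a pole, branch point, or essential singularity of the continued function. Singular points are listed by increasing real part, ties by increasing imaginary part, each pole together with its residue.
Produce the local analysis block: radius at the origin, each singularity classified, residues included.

Radius of convergence at 0: 10/11.
At -1: an algebraic (square-root) branch point.
At -10/11: a pole of order 1; residue 4/7.

Denominator factor (ζ + 10/11): pole of order 1 at -10/11, modulus 10/11.
Branch term (-1/3)*sqrt(1 - ζ/(-1)): its argument vanishes at ζ = -1, a square-root branch point, modulus 1.
The radius of convergence is the smallest modulus among the singular points: 10/11.
The branch term is analytic at -10/11 and contributes nothing to the residue; only the rational part matters.
At the order-1 pole -10/11 set g(ζ) = (ζ - (-10/11))*(rational part) = 4/7.
Simple pole: residue = g(a) at a = -10/11, which is 4/7.
List the singular points by increasing real part (a conjugate pair: the negative imaginary part first).


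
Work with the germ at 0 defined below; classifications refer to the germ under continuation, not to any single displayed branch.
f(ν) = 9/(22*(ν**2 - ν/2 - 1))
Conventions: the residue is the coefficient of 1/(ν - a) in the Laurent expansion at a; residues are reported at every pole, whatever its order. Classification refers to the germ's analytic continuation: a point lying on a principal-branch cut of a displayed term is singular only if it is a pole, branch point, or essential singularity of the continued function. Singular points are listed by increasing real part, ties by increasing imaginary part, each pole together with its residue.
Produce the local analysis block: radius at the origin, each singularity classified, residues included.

Radius of convergence at 0: -1/4 + (1/4)*sqrt(17).
At 1/4 - (1/4)*sqrt(17): a pole of order 1; residue -(9/187)*sqrt(17).
At 1/4 + (1/4)*sqrt(17): a pole of order 1; residue (9/187)*sqrt(17).

Denominator factor (ν**2 - ν/2 - 1): discriminant 17/4, real irrational roots 1/4 + (1/4)*sqrt(17) and 1/4 - (1/4)*sqrt(17); poles of order 1, moduli 1/4 + (1/4)*sqrt(17) and -1/4 + (1/4)*sqrt(17).
The radius of convergence is the smallest modulus among the singular points: -1/4 + (1/4)*sqrt(17).
The factor ν**2 - ν/2 - 1 splits as (ν - a)(ν - a') with a = 1/4 - (1/4)*sqrt(17), a' = 1/4 + (1/4)*sqrt(17). At the order-1 pole a set g(ν) = (ν - a)*f(ν) = [9/22] / (ν - a').
Simple pole: residue = g(a) at a = 1/4 - (1/4)*sqrt(17), which is -(9/187)*sqrt(17).
The factor ν**2 - ν/2 - 1 splits as (ν - a)(ν - a') with a = 1/4 + (1/4)*sqrt(17), a' = 1/4 - (1/4)*sqrt(17). At the order-1 pole a set g(ν) = (ν - a)*f(ν) = [9/22] / (ν - a').
Simple pole: residue = g(a) at a = 1/4 + (1/4)*sqrt(17), which is (9/187)*sqrt(17).
List the singular points by increasing real part (a conjugate pair: the negative imaginary part first).


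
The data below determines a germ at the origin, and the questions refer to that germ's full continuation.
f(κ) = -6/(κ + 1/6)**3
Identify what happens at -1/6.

The denominator factor κ + 1/6 vanishes at -1/6 and appears to the power 3; the numerator there equals -6, nonzero, and no other factor vanishes.
Hence a pole whose order is the multiplicity, 3.

The point is a pole of order 3.


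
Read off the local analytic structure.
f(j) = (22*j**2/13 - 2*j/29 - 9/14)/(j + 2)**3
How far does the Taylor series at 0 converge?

Denominator factor (j + 2)^3: pole of order 3 at -2, modulus 2.
The radius of convergence is the smallest modulus among the singular points: 2.

The radius of convergence is 2.


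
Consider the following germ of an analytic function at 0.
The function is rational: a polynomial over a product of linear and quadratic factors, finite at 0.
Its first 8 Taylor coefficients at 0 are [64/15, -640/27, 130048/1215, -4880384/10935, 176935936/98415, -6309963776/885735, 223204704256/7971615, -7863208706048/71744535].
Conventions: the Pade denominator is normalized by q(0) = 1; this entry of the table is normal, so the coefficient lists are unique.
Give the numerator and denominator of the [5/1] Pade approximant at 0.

The Pade approximant has numerator coefficients [64/15, -320463488/46215555, 641053696/46215555, -1184012288/46215555, 2019410944/46215555, -533702656/9243111]; denominator coefficients [1, 108986672/27729333].

Taylor coefficients needed (read off): a_0 = 64/15, a_1 = -640/27, a_2 = 130048/1215, a_3 = -4880384/10935, a_4 = 176935936/98415, a_5 = -6309963776/885735, a_6 = 223204704256/7971615.
Write the denominator as Q(y) = 1 + q1*y. Requiring Q*f - P = O(y^7) with deg P <= 5 kills the coefficients of y^6..y^6 in Q*f:
  y^6: a_6 + q1*a_5 = 0, i.e. 223204704256/7971615 + (-6309963776/885735)*q1 = 0.
Solving this linear system: q1 = 108986672/27729333.
The numerator is Q*f truncated at degree 5: P0 = a_0 = 64/15; P1 = a_1 + q1*a_0 = -320463488/46215555; P2 = a_2 + q1*a_1 = 641053696/46215555; P3 = a_3 + q1*a_2 = -1184012288/46215555; P4 = a_4 + q1*a_3 = 2019410944/46215555; P5 = a_5 + q1*a_4 = -533702656/9243111.


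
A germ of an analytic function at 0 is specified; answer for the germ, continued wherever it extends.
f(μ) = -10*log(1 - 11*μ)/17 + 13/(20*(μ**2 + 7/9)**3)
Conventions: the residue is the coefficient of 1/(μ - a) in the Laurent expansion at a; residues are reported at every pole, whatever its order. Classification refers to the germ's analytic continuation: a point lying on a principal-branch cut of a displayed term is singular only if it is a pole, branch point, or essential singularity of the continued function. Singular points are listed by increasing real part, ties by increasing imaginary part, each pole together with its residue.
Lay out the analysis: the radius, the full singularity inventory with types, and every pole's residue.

Denominator factor (μ**2 + 7/9)^3: discriminant -28/9, complex-conjugate roots ((1/3)*sqrt(7))*i and -((1/3)*sqrt(7))*i; poles of order 3, moduli (1/3)*sqrt(7) and (1/3)*sqrt(7).
Branch term (-10/17)*log(1 - μ/(1/11)): its argument vanishes at μ = 1/11, a logarithmic branch point, modulus 1/11.
The radius of convergence is the smallest modulus among the singular points: 1/11.
The branch term is analytic at -((1/3)*sqrt(7))*i and contributes nothing to the residue; only the rational part matters.
The factor μ**2 + 7/9 splits as (μ - a)(μ - a') with a = -((1/3)*sqrt(7))*i, a' = ((1/3)*sqrt(7))*i. At the order-3 pole a set g(μ) = (μ - a)^3*(rational part) = [13/20] / (μ - a')^3.
Order-3 pole: residue = g''(a)/2; g''(-((1/3)*sqrt(7))*i) = ((9477/54880)*sqrt(7))*i, so the residue is ((9477/109760)*sqrt(7))*i.
The branch term is analytic at ((1/3)*sqrt(7))*i and contributes nothing to the residue; only the rational part matters.
The factor μ**2 + 7/9 splits as (μ - a)(μ - a') with a = ((1/3)*sqrt(7))*i, a' = -((1/3)*sqrt(7))*i. At the order-3 pole a set g(μ) = (μ - a)^3*(rational part) = [13/20] / (μ - a')^3.
Order-3 pole: residue = g''(a)/2; g''(((1/3)*sqrt(7))*i) = -((9477/54880)*sqrt(7))*i, so the residue is -((9477/109760)*sqrt(7))*i.
List the singular points by increasing real part (a conjugate pair: the negative imaginary part first).

Radius of convergence at 0: 1/11.
At -((1/3)*sqrt(7))*i: a pole of order 3; residue ((9477/109760)*sqrt(7))*i.
At ((1/3)*sqrt(7))*i: a pole of order 3; residue -((9477/109760)*sqrt(7))*i.
At 1/11: a logarithmic branch point.
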